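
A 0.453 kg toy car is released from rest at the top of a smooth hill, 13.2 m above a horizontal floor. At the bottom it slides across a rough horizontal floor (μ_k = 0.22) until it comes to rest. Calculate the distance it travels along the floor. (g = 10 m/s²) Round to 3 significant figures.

Applying the work–energy principle:
At rest all PE has been dissipated by friction: mgh = μ_k m g d
d = h/μ_k = 13.2/0.22 = 60.00 m

d = 60.0 m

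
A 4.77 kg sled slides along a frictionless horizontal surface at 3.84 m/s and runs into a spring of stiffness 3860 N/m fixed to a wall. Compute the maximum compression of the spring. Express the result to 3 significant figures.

All KE is stored as spring PE at maximum compression: ½mv² = ½kx²
x = v√(m/k) = 3.84 × √(4.77/3860) = 0.1350 m

x = 0.135 m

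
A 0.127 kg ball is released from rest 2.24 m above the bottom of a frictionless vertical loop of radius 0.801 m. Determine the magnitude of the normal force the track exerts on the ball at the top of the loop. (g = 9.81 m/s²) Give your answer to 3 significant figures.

Energy from release to top (height 2r): mgh = ½mv_top² + mg(2r)
v_top² = 2g(h − 2r) = 2(9.81)(2.24 − 1.602) = 12.518 m²/s²
At the top, both N and weight point toward the centre: N + mg = mv_top²/r
N = m(v_top²/r − g) = 0.127(12.518/0.801 − 9.81) = 0.7388 N

N = 0.739 N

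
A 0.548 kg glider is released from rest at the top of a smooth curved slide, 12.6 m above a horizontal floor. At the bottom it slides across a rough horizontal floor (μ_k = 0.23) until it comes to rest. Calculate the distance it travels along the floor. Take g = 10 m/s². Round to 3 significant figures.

d = 54.8 m

Energy bookkeeping (friction removes W_f = μ_k N d):
At rest all PE has been dissipated by friction: mgh = μ_k m g d
d = h/μ_k = 12.6/0.23 = 54.78 m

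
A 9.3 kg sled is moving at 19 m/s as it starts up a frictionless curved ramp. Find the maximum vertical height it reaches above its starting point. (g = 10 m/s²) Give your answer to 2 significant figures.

h = 18 m

Setting KE at the bottom equal to PE gained: ½mv² = mgh
h = v²/(2g) = 19²/(2 × 10) = 18.05 m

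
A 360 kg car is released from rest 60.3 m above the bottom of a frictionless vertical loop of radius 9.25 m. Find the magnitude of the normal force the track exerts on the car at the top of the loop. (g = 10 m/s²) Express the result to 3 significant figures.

Energy from release to top (height 2r): mgh = ½mv_top² + mg(2r)
v_top² = 2g(h − 2r) = 2(10)(60.3 − 18.50) = 836.00 m²/s²
At the top, both N and weight point toward the centre: N + mg = mv_top²/r
N = m(v_top²/r − g) = 360(836.00/9.25 − 10) = 28936 N

N = 28900 N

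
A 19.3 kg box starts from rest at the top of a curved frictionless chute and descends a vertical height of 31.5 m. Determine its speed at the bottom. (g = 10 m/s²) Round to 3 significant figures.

Mechanical energy is conserved (no friction): mgh = ½mv²
v = √(2gh) = √(2 × 10 × 31.5) = √630.00 = 25.10 m/s

v = 25.1 m/s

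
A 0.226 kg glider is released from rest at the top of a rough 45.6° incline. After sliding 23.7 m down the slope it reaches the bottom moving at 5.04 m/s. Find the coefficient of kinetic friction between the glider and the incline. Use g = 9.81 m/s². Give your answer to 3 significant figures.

μ_k = 0.943

The energy dissipated by friction is the PE lost minus the KE gained:
mgL sinθ = 37.541 J; ½mv² = 2.8704 J
W_f = 37.541 − 2.8704 = 34.67 J
μ_k = W_f/(mg cosθ · L) = 34.67/(1.551 × 23.7) = 0.9431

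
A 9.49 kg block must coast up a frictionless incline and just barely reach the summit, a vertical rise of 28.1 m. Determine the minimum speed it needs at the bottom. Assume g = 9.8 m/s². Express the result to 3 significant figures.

At the top it is momentarily at rest, so all KE converts to PE: ½mv² = mgh
v = √(2gh) = √(2 × 9.8 × 28.1) = 23.47 m/s

v = 23.5 m/s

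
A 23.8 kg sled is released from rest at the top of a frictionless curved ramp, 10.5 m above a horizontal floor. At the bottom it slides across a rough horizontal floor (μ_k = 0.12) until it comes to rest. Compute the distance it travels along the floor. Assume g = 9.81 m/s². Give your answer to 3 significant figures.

d = 87.5 m

Energy at the top = energy at the end + work done against friction:
At rest all PE has been dissipated by friction: mgh = μ_k m g d
d = h/μ_k = 10.5/0.12 = 87.50 m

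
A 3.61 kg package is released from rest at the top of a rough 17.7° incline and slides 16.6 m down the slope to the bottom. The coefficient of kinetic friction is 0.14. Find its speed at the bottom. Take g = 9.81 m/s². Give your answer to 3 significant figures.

v = 7.46 m/s

Work–energy: mg(L sinθ) − μ_k(mg cosθ)L = ½mv²
mgh = mgL sinθ = (3.61)(9.81)(16.6)sin17.7° = 178.73 J
W_f = μ_k mg cosθ · L = (0.14)(3.61)(9.81)cos17.7°·16.6 = 78.41 J
½mv² = 178.73 − 78.41 = 100.33 J
v = √(2 × 100.33/3.61) = 7.455 m/s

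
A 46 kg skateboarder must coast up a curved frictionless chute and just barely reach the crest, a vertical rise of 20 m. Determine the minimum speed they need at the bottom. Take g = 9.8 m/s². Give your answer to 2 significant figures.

v = 20 m/s

At the top they are momentarily at rest, so all KE converts to PE: ½mv² = mgh
v = √(2gh) = √(2 × 9.8 × 20) = 19.80 m/s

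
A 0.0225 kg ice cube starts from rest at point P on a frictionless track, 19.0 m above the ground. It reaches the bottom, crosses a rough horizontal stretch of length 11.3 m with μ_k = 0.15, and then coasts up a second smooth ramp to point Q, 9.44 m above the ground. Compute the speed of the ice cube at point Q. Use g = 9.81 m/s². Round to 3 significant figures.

v = 12.4 m/s

Energy at P: mgh₁ = (0.0225)(9.81)(19.0) = 4.1938 J
Friction loss: W_f = μ_k mg d = 0.3741 J
At Q: ½mv² + mgh₂ = mgh₁ − W_f
½mv² = 4.1938 − 0.3741 − 2.0836 = 1.7360 J
v = √(2 × 1.7360/0.0225) = 12.42 m/s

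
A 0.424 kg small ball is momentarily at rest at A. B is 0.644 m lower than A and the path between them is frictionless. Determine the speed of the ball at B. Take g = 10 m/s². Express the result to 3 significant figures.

By conservation of mechanical energy, mgh = ½mv²
The mass cancels from both sides.
v = √(2gh) = √(2 × 10 × 0.644) = √12.880 = 3.589 m/s

v = 3.59 m/s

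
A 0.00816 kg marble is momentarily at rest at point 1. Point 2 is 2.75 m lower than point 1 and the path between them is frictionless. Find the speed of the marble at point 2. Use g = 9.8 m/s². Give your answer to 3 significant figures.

Equating total energy at the two states: mgh = ½mv²
The mass cancels from both sides.
v = √(2gh) = √(2 × 9.8 × 2.75) = √53.900 = 7.342 m/s

v = 7.34 m/s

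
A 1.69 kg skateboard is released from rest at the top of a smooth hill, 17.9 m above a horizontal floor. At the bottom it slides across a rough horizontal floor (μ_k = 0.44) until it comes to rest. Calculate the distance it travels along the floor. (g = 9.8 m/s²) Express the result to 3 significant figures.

Applying the work–energy principle:
At rest all PE has been dissipated by friction: mgh = μ_k m g d
d = h/μ_k = 17.9/0.44 = 40.68 m

d = 40.7 m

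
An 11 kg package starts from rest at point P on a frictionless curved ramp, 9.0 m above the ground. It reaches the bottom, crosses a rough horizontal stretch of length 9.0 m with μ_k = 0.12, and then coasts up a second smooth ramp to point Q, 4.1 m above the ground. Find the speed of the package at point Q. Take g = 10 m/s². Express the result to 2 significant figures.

v = 8.7 m/s

Energy at P: mgh₁ = (11)(10)(9.0) = 990.00 J
Friction loss: W_f = μ_k mg d = 118.8 J
At Q: ½mv² + mgh₂ = mgh₁ − W_f
½mv² = 990.00 − 118.8 − 451.00 = 420.20 J
v = √(2 × 420.20/11) = 8.741 m/s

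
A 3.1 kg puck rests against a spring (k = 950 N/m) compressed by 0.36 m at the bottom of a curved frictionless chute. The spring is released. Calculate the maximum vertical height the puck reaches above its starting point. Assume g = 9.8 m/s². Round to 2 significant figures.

All spring PE becomes gravitational PE at the highest point: ½kx² = mgh
h = kx²/(2mg) = (950)(0.36)²/(2 × 3.1 × 9.8) = 2.026 m

h = 2.0 m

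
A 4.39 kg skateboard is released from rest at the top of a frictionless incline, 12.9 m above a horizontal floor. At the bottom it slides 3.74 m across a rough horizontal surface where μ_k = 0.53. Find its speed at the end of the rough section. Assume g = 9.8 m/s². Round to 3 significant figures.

v = 14.6 m/s

Energy at the top = energy at the end + work done against friction:
mgh = ½mv² + μ_k m g d
W_f = μ_k mg d = (0.53)(4.39)(9.8)(3.74) = 85.28 J
½mv² = mgh − W_f = 554.98 − 85.28 = 469.71 J
v = √(2 × 469.71/4.39) = 14.63 m/s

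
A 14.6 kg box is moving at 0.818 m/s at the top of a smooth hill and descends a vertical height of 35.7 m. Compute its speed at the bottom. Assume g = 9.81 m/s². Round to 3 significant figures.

Equating total energy at the two states: ½mv₀² + mgh = ½mv²
v² = v₀² + 2gh = (0.818)² + 2(9.81)(35.7) = 701.10
v = √701.10 = 26.48 m/s

v = 26.5 m/s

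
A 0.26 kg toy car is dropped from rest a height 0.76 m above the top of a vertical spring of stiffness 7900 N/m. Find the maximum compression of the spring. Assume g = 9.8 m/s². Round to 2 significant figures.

Let x be the compression. The total drop is H + x, and the car is instantaneously at rest at max compression, so energy conservation gives:
mg(H + x) = ½kx²
½(7900)x² − (0.26)(9.8)x − (0.26)(9.8)(0.76) = 0
3950x² − 2.548x − 1.936 = 0
x = [2.548 + √(6.492 + 30596)]/(2 × 3950) = 0.02247 m

x = 0.022 m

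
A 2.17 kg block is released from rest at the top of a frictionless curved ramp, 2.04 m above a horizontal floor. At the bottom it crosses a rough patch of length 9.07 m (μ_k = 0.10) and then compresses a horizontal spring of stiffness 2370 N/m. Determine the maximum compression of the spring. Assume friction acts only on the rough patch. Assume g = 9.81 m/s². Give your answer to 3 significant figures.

Initial energy: E₁ = mgh = (2.17)(9.81)(2.04) = 43.427 J
Friction removes W_f = μ_k mg d = (0.10)(2.17)(9.81)(9.07) = 19.31 J
Energy reaching the spring: E = 43.427 − 19.31 = 24.119 J
At max compression ½kx² = E ⇒ x = √(2E/k) = √(2 × 24.119/2370) = 0.1427 m

x = 0.143 m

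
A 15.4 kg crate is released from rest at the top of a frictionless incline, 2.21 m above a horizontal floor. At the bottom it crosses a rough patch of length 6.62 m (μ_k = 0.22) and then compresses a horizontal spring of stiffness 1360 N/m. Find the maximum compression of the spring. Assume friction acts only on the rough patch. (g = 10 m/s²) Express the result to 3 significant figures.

Initial energy: E₁ = mgh = (15.4)(10)(2.21) = 340.34 J
Friction removes W_f = μ_k mg d = (0.22)(15.4)(10)(6.62) = 224.3 J
Energy reaching the spring: E = 340.34 − 224.3 = 116.05 J
At max compression ½kx² = E ⇒ x = √(2E/k) = √(2 × 116.05/1360) = 0.4131 m

x = 0.413 m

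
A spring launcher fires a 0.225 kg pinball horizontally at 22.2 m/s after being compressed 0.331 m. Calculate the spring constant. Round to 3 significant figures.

k = 1010 N/m

Spring PE at full compression equals KE at release: ½kx² = ½mv²
k = mv²/x² = (0.225)(22.2)²/(0.331)² = 1012 N/m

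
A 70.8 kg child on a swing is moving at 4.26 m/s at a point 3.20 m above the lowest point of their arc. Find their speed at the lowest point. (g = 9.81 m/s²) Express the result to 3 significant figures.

v = 9.00 m/s

Equating total energy at the two states: ½mv₀² + mgh = ½mv²
v² = v₀² + 2gh = (4.26)² + 2(9.81)(3.20) = 80.932
v = √80.932 = 8.996 m/s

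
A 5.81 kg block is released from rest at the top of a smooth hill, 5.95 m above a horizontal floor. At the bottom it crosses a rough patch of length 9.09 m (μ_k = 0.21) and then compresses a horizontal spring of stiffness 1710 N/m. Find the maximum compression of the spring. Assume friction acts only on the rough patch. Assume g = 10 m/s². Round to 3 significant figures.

Initial energy: E₁ = mgh = (5.81)(10)(5.95) = 345.69 J
Friction removes W_f = μ_k mg d = (0.21)(5.81)(10)(9.09) = 110.9 J
Energy reaching the spring: E = 345.69 − 110.9 = 234.79 J
At max compression ½kx² = E ⇒ x = √(2E/k) = √(2 × 234.79/1710) = 0.5240 m

x = 0.524 m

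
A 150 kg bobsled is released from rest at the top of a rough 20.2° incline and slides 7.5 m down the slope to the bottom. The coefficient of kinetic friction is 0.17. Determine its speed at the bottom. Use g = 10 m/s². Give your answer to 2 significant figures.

Work–energy: mg(L sinθ) − μ_k(mg cosθ)L = ½mv²
mgh = mgL sinθ = (150)(10)(7.5)sin20.2° = 3884.6 J
W_f = μ_k mg cosθ · L = (0.17)(150)(10)cos20.2°·7.5 = 1795 J
½mv² = 3884.6 − 1795 = 2089.7 J
v = √(2 × 2089.7/150) = 5.279 m/s

v = 5.3 m/s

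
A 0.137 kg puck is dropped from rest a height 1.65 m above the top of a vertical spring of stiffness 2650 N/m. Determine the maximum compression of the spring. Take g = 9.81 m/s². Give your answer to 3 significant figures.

Let x be the compression. The total drop is H + x, and the puck is instantaneously at rest at max compression, so energy conservation gives:
mg(H + x) = ½kx²
½(2650)x² − (0.137)(9.81)x − (0.137)(9.81)(1.65) = 0
1325x² − 1.344x − 2.218 = 0
x = [1.344 + √(1.806 + 11753)]/(2 × 1325) = 0.04142 m

x = 0.0414 m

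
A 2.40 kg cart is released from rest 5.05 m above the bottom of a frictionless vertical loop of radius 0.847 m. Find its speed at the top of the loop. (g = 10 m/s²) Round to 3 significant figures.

v = 8.19 m/s

Energy conservation: mgh = ½mv_top² + mg(2r)
v_top² = 2g(h − 2r) = 2(10)(5.05 − 1.694) = 67.12
v_top = 8.193 m/s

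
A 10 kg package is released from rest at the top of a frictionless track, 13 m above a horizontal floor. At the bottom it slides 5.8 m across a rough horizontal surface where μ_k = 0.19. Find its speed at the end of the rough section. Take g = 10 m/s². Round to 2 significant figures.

Applying the work–energy principle:
mgh = ½mv² + μ_k m g d
W_f = μ_k mg d = (0.19)(10)(10)(5.8) = 110.2 J
½mv² = mgh − W_f = 1300.0 − 110.2 = 1189.8 J
v = √(2 × 1189.8/10) = 15.43 m/s

v = 15 m/s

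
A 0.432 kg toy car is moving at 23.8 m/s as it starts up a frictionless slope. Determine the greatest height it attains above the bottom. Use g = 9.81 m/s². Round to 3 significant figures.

h = 28.9 m

Setting KE at the bottom equal to PE gained: ½mv² = mgh
h = v²/(2g) = 23.8²/(2 × 9.81) = 28.87 m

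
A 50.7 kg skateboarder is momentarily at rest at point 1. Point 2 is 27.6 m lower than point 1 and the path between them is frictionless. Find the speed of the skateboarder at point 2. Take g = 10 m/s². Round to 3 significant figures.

Energy conservation between the two points: mgh = ½mv²
v = √(2gh) = √(2 × 10 × 27.6) = √552.00 = 23.49 m/s

v = 23.5 m/s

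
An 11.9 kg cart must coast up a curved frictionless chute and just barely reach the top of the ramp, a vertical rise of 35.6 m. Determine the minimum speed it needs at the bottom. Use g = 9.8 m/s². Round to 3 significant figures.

v = 26.4 m/s

At the top it is momentarily at rest, so all KE converts to PE: ½mv² = mgh
v = √(2gh) = √(2 × 9.8 × 35.6) = 26.42 m/s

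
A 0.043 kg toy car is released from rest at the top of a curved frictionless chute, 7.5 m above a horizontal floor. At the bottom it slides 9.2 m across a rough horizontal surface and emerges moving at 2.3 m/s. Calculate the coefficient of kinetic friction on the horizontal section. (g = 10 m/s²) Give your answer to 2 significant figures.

Energy bookkeeping (friction removes W_f = μ_k N d):
mgh = ½mv² + μ_k m g d
mgh = 3.2250 J; ½mv² = 0.11373 J
W_f = 3.2250 − 0.11373 = 3.111 J
μ_k = W_f/(mg·d) = 3.111/(0.4300 × 9.2) = 0.7865

μ_k = 0.79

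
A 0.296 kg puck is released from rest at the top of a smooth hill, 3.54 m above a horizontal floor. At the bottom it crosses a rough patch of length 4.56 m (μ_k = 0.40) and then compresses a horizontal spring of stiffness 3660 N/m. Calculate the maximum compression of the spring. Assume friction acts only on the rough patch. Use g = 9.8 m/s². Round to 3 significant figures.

x = 0.0522 m

Initial energy: E₁ = mgh = (0.296)(9.8)(3.54) = 10.269 J
Friction removes W_f = μ_k mg d = (0.40)(0.296)(9.8)(4.56) = 5.291 J
Energy reaching the spring: E = 10.269 − 5.291 = 4.9778 J
At max compression ½kx² = E ⇒ x = √(2E/k) = √(2 × 4.9778/3660) = 0.05215 m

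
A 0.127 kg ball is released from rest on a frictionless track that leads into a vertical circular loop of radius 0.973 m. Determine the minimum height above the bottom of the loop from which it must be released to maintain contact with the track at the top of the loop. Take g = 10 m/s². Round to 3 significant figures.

h = 2.43 m

At the top, for minimum speed gravity alone supplies the centripetal force: mg = mv_top²/r ⇒ v_top² = gr = 9.730 m²/s²
Energy conservation from release height h to the top (height 2r): mgh = ½mv_top² + mg(2r)
h = v_top²/(2g) + 2r = r/2 + 2r = 5r/2 = 2.433 m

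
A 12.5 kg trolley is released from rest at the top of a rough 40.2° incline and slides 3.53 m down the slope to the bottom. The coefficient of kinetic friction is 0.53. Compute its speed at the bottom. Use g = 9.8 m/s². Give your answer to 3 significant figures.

v = 4.08 m/s

Work–energy: mg(L sinθ) − μ_k(mg cosθ)L = ½mv²
mgh = mgL sinθ = (12.5)(9.8)(3.53)sin40.2° = 279.11 J
W_f = μ_k mg cosθ · L = (0.53)(12.5)(9.8)cos40.2°·3.53 = 175.1 J
½mv² = 279.11 − 175.1 = 104.06 J
v = √(2 × 104.06/12.5) = 4.080 m/s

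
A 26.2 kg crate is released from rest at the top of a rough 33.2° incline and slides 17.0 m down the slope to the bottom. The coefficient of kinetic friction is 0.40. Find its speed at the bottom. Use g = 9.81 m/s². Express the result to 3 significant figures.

v = 8.43 m/s

Work–energy: mg(L sinθ) − μ_k(mg cosθ)L = ½mv²
mgh = mgL sinθ = (26.2)(9.81)(17.0)sin33.2° = 2392.5 J
W_f = μ_k mg cosθ · L = (0.40)(26.2)(9.81)cos33.2°·17.0 = 1462 J
½mv² = 2392.5 − 1462 = 930.05 J
v = √(2 × 930.05/26.2) = 8.426 m/s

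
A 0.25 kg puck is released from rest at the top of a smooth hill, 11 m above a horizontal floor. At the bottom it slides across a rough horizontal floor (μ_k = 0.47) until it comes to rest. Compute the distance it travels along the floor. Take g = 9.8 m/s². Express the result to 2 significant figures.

Energy bookkeeping (friction removes W_f = μ_k N d):
At rest all PE has been dissipated by friction: mgh = μ_k m g d
d = h/μ_k = 11/0.47 = 23.40 m

d = 23 m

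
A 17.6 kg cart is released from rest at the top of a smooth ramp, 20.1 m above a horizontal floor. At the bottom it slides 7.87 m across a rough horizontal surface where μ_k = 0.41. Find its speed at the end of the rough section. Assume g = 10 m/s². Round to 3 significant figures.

v = 18.4 m/s

Energy at the top = energy at the end + work done against friction:
mgh = ½mv² + μ_k m g d
W_f = μ_k mg d = (0.41)(17.6)(10)(7.87) = 567.9 J
½mv² = mgh − W_f = 3537.6 − 567.9 = 2969.7 J
v = √(2 × 2969.7/17.6) = 18.37 m/s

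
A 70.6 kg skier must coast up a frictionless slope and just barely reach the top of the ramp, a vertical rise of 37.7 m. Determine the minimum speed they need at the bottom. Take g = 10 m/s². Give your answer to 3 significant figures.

v = 27.5 m/s

At the top they are momentarily at rest, so all KE converts to PE: ½mv² = mgh
v = √(2gh) = √(2 × 10 × 37.7) = 27.46 m/s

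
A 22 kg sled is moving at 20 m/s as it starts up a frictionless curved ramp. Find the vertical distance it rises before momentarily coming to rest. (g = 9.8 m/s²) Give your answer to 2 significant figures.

Setting KE at the bottom equal to PE gained: ½mv² = mgh
h = v²/(2g) = 20²/(2 × 9.8) = 20.41 m

h = 20 m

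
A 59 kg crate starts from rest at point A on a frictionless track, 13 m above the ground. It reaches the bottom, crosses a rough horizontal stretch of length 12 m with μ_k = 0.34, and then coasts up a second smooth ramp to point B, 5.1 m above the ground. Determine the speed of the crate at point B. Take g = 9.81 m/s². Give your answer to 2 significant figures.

Energy at A: mgh₁ = (59)(9.81)(13) = 7524.3 J
Friction loss: W_f = μ_k mg d = 2361 J
At B: ½mv² + mgh₂ = mgh₁ − W_f
½mv² = 7524.3 − 2361 − 2951.8 = 2211.0 J
v = √(2 × 2211.0/59) = 8.657 m/s

v = 8.7 m/s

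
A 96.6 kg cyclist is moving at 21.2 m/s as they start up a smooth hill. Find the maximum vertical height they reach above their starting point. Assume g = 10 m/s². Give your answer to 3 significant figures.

h = 22.5 m

Setting KE at the bottom equal to PE gained: ½mv² = mgh
h = v²/(2g) = 21.2²/(2 × 10) = 22.47 m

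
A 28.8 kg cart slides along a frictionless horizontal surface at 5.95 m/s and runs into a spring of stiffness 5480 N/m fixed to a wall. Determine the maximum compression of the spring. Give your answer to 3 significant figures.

Conservation of energy between contact and max compression: ½mv² = ½kx²
x = v√(m/k) = 5.95 × √(28.8/5480) = 0.4313 m

x = 0.431 m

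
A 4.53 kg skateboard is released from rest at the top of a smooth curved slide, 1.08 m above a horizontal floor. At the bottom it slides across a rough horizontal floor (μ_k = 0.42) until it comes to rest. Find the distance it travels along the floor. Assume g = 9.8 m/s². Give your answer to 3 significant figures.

d = 2.57 m

Energy at the top = energy at the end + work done against friction:
At rest all PE has been dissipated by friction: mgh = μ_k m g d
d = h/μ_k = 1.08/0.42 = 2.571 m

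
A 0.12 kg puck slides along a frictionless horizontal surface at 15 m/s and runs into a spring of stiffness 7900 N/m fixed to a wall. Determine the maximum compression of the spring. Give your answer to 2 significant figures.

At max compression the puck is momentarily at rest: ½mv² = ½kx²
x = v√(m/k) = 15 × √(0.12/7900) = 0.05846 m

x = 0.058 m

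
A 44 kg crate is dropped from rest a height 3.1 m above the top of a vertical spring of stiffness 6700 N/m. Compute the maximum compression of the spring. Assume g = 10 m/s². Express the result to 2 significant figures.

x = 0.71 m

Let x be the compression. The total drop is H + x, and the crate is instantaneously at rest at max compression, so energy conservation gives:
mg(H + x) = ½kx²
½(6700)x² − (44)(10)x − (44)(10)(3.1) = 0
3350x² − 440.0x − 1364 = 0
x = [440.0 + √(193600 + 1.8278e+07)]/(2 × 3350) = 0.7071 m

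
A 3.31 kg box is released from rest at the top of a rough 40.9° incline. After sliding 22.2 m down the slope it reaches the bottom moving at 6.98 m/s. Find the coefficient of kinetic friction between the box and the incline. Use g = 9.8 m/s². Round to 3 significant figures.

The energy dissipated by friction is the PE lost minus the KE gained:
mgL sinθ = 471.49 J; ½mv² = 80.632 J
W_f = 471.49 − 80.632 = 390.9 J
μ_k = W_f/(mg cosθ · L) = 390.9/(24.52 × 22.2) = 0.7181

μ_k = 0.718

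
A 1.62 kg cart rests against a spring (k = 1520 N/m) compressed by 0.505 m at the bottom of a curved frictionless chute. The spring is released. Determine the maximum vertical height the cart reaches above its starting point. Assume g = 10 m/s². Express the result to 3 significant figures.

h = 12.0 m

At maximum height the cart is at rest, so ½kx² = mgh
h = kx²/(2mg) = (1520)(0.505)²/(2 × 1.62 × 10) = 11.96 m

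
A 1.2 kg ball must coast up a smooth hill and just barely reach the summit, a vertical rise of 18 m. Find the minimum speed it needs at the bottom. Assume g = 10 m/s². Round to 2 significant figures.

v = 19 m/s

At the top it is momentarily at rest, so all KE converts to PE: ½mv² = mgh
v = √(2gh) = √(2 × 10 × 18) = 18.97 m/s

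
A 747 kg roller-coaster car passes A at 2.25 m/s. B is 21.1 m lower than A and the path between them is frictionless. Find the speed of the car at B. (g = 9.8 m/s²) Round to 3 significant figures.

v = 20.5 m/s

Equating total energy at the two states: ½mv₀² + mgh = ½mv²
v² = v₀² + 2gh = (2.25)² + 2(9.8)(21.1) = 418.62
v = √418.62 = 20.46 m/s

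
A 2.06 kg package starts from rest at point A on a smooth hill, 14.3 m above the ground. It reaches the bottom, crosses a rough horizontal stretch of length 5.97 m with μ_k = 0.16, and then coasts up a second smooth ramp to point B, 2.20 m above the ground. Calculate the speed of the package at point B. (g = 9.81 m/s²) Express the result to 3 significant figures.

Energy at A: mgh₁ = (2.06)(9.81)(14.3) = 288.98 J
Friction loss: W_f = μ_k mg d = 19.30 J
At B: ½mv² + mgh₂ = mgh₁ − W_f
½mv² = 288.98 − 19.30 − 44.459 = 225.22 J
v = √(2 × 225.22/2.06) = 14.79 m/s

v = 14.8 m/s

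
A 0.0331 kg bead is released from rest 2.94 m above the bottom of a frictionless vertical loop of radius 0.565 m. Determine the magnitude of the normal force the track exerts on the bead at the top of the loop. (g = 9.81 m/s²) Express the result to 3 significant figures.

Energy from release to top (height 2r): mgh = ½mv_top² + mg(2r)
v_top² = 2g(h − 2r) = 2(9.81)(2.94 − 1.130) = 35.512 m²/s²
At the top, both N and weight point toward the centre: N + mg = mv_top²/r
N = m(v_top²/r − g) = 0.0331(35.512/0.565 − 9.81) = 1.756 N

N = 1.76 N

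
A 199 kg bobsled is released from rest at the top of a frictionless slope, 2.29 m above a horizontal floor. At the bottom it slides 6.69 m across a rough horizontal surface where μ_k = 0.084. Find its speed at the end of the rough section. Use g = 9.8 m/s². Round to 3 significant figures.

v = 5.82 m/s

Energy bookkeeping (friction removes W_f = μ_k N d):
mgh = ½mv² + μ_k m g d
W_f = μ_k mg d = (0.084)(199)(9.8)(6.69) = 1096 J
½mv² = mgh − W_f = 4466.0 − 1096 = 3370.0 J
v = √(2 × 3370.0/199) = 5.820 m/s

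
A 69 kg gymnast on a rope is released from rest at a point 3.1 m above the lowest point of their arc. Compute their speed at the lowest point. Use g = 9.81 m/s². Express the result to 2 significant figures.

Energy conservation between the two points: mgh = ½mv²
v = √(2gh) = √(2 × 9.81 × 3.1) = √60.822 = 7.799 m/s

v = 7.8 m/s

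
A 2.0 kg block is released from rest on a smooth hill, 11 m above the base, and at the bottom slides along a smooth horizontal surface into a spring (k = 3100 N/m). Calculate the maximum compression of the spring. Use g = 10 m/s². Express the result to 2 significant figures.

x = 0.38 m

Energy conservation (no friction) from release to max compression: mgh = ½kx²
x = √(2mgh/k) = √(2 × 2.0 × 10 × 11 / 3100) = 0.3767 m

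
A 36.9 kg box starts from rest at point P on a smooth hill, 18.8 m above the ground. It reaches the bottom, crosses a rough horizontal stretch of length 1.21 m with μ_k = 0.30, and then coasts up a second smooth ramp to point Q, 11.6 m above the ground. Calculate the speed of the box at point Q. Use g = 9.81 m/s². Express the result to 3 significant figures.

Energy at P: mgh₁ = (36.9)(9.81)(18.8) = 6805.4 J
Friction loss: W_f = μ_k mg d = 131.4 J
At Q: ½mv² + mgh₂ = mgh₁ − W_f
½mv² = 6805.4 − 131.4 − 4199.1 = 2474.9 J
v = √(2 × 2474.9/36.9) = 11.58 m/s

v = 11.6 m/s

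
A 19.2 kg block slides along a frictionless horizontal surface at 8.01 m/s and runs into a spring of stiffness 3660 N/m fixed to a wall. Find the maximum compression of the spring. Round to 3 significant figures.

x = 0.580 m

All KE is stored as spring PE at maximum compression: ½mv² = ½kx²
x = v√(m/k) = 8.01 × √(19.2/3660) = 0.5802 m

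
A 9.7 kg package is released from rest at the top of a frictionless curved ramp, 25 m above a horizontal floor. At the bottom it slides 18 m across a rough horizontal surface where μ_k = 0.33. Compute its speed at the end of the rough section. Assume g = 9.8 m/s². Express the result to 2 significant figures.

Energy at the top = energy at the end + work done against friction:
mgh = ½mv² + μ_k m g d
W_f = μ_k mg d = (0.33)(9.7)(9.8)(18) = 564.7 J
½mv² = mgh − W_f = 2376.5 − 564.7 = 1811.8 J
v = √(2 × 1811.8/9.7) = 19.33 m/s

v = 19 m/s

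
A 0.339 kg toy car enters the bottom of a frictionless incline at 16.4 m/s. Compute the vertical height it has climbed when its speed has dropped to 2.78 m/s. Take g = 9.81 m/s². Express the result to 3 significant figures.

h = 13.3 m

Conservation of energy: ½mv₁² = ½mv₂² + mgh
h = (v₁² − v₂²)/(2g) = (16.4² − 2.78²)/(2 × 9.81) = 13.31 m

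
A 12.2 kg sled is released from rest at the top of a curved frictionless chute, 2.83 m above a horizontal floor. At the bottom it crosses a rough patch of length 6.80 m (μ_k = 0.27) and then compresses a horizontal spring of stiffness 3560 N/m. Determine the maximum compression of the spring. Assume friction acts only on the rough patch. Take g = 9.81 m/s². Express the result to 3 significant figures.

x = 0.259 m

Initial energy: E₁ = mgh = (12.2)(9.81)(2.83) = 338.70 J
Friction removes W_f = μ_k mg d = (0.27)(12.2)(9.81)(6.80) = 219.7 J
Energy reaching the spring: E = 338.70 − 219.7 = 118.96 J
At max compression ½kx² = E ⇒ x = √(2E/k) = √(2 × 118.96/3560) = 0.2585 m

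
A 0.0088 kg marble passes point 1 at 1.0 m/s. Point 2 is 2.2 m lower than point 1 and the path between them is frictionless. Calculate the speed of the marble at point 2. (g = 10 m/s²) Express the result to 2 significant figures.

Energy conservation between the two points: ½mv₀² + mgh = ½mv²
v² = v₀² + 2gh = (1.0)² + 2(10)(2.2) = 45.000
v = √45.000 = 6.708 m/s

v = 6.7 m/s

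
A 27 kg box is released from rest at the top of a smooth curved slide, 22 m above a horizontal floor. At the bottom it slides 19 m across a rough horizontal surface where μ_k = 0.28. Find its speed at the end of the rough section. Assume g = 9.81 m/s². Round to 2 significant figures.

v = 18 m/s

Energy at the top = energy at the end + work done against friction:
mgh = ½mv² + μ_k m g d
W_f = μ_k mg d = (0.28)(27)(9.81)(19) = 1409 J
½mv² = mgh − W_f = 5827.1 − 1409 = 4418.0 J
v = √(2 × 4418.0/27) = 18.09 m/s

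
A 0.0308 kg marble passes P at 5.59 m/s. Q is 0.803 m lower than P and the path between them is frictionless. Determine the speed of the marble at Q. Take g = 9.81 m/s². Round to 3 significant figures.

v = 6.86 m/s

Equating total energy at the two states: ½mv₀² + mgh = ½mv²
v² = v₀² + 2gh = (5.59)² + 2(9.81)(0.803) = 47.003
v = √47.003 = 6.856 m/s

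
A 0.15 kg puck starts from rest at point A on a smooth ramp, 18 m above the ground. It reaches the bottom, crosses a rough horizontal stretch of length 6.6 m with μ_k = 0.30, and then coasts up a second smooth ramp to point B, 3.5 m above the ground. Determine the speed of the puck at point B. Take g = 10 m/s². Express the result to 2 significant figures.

Energy at A: mgh₁ = (0.15)(10)(18) = 27.000 J
Friction loss: W_f = μ_k mg d = 2.970 J
At B: ½mv² + mgh₂ = mgh₁ − W_f
½mv² = 27.000 − 2.970 − 5.2500 = 18.780 J
v = √(2 × 18.780/0.15) = 15.82 m/s

v = 16 m/s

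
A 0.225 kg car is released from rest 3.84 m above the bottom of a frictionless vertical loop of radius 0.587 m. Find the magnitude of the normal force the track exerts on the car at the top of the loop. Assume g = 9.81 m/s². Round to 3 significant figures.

Energy from release to top (height 2r): mgh = ½mv_top² + mg(2r)
v_top² = 2g(h − 2r) = 2(9.81)(3.84 − 1.174) = 52.307 m²/s²
At the top, both N and weight point toward the centre: N + mg = mv_top²/r
N = m(v_top²/r − g) = 0.225(52.307/0.587 − 9.81) = 17.84 N

N = 17.8 N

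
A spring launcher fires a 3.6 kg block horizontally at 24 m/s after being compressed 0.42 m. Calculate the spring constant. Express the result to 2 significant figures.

Energy stored in the spring equals the launch KE: ½kx² = ½mv²
k = mv²/x² = (3.6)(24)²/(0.42)² = 11755 N/m

k = 12000 N/m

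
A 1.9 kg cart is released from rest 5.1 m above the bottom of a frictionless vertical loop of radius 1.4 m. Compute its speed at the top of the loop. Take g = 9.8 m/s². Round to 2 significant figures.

Energy conservation: mgh = ½mv_top² + mg(2r)
v_top² = 2g(h − 2r) = 2(9.8)(5.1 − 2.800) = 45.08
v_top = 6.714 m/s

v = 6.7 m/s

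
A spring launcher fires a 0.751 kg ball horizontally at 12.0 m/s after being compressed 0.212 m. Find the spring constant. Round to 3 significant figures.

Spring PE at full compression equals KE at release: ½kx² = ½mv²
k = mv²/x² = (0.751)(12.0)²/(0.212)² = 2406 N/m

k = 2410 N/m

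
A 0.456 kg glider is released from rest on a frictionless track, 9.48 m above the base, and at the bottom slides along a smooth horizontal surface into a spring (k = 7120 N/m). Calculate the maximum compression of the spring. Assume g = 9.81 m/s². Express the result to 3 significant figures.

x = 0.109 m

Energy conservation (no friction) from release to max compression: mgh = ½kx²
x = √(2mgh/k) = √(2 × 0.456 × 9.81 × 9.48 / 7120) = 0.1091 m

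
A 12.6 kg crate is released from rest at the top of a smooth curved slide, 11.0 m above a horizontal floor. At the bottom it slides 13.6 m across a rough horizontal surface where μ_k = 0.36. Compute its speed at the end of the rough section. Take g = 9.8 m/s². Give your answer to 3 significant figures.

Energy at the top = energy at the end + work done against friction:
mgh = ½mv² + μ_k m g d
W_f = μ_k mg d = (0.36)(12.6)(9.8)(13.6) = 604.6 J
½mv² = mgh − W_f = 1358.3 − 604.6 = 753.72 J
v = √(2 × 753.72/12.6) = 10.94 m/s

v = 10.9 m/s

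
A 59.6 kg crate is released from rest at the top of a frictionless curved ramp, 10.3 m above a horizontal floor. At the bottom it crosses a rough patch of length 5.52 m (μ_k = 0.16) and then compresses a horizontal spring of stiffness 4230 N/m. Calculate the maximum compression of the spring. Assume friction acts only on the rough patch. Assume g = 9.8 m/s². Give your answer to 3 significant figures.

Initial energy: E₁ = mgh = (59.6)(9.8)(10.3) = 6016.0 J
Friction removes W_f = μ_k mg d = (0.16)(59.6)(9.8)(5.52) = 515.9 J
Energy reaching the spring: E = 6016.0 − 515.9 = 5500.2 J
At max compression ½kx² = E ⇒ x = √(2E/k) = √(2 × 5500.2/4230) = 1.613 m

x = 1.61 m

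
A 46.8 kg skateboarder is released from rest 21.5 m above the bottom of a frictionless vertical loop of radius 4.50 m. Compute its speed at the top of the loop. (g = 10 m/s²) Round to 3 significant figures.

Energy conservation: mgh = ½mv_top² + mg(2r)
v_top² = 2g(h − 2r) = 2(10)(21.5 − 9.000) = 250.0
v_top = 15.81 m/s

v = 15.8 m/s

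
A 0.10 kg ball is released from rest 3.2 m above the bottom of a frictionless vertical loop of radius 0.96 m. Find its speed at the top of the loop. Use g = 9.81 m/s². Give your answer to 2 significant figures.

v = 5.0 m/s

Energy conservation: mgh = ½mv_top² + mg(2r)
v_top² = 2g(h − 2r) = 2(9.81)(3.2 − 1.920) = 25.11
v_top = 5.011 m/s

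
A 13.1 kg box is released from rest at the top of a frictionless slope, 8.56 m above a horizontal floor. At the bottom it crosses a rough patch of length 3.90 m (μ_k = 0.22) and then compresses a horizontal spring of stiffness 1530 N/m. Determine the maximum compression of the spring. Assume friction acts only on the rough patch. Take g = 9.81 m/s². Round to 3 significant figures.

Initial energy: E₁ = mgh = (13.1)(9.81)(8.56) = 1100.1 J
Friction removes W_f = μ_k mg d = (0.22)(13.1)(9.81)(3.90) = 110.3 J
Energy reaching the spring: E = 1100.1 − 110.3 = 989.79 J
At max compression ½kx² = E ⇒ x = √(2E/k) = √(2 × 989.79/1530) = 1.137 m

x = 1.14 m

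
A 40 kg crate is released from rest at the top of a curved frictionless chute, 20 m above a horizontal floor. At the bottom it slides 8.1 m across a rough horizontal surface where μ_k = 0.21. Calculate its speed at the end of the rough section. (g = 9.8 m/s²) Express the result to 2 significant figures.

Energy bookkeeping (friction removes W_f = μ_k N d):
mgh = ½mv² + μ_k m g d
W_f = μ_k mg d = (0.21)(40)(9.8)(8.1) = 666.8 J
½mv² = mgh − W_f = 7840.0 − 666.8 = 7173.2 J
v = √(2 × 7173.2/40) = 18.94 m/s

v = 19 m/s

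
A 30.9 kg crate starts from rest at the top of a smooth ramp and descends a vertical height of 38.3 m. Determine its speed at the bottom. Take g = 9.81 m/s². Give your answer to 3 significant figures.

Energy conservation between the two points: mgh = ½mv²
The mass cancels from both sides.
v = √(2gh) = √(2 × 9.81 × 38.3) = √751.45 = 27.41 m/s

v = 27.4 m/s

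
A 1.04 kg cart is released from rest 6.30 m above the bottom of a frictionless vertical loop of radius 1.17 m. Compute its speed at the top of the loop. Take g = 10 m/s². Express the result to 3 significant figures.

Energy conservation: mgh = ½mv_top² + mg(2r)
v_top² = 2g(h − 2r) = 2(10)(6.30 − 2.340) = 79.20
v_top = 8.899 m/s

v = 8.90 m/s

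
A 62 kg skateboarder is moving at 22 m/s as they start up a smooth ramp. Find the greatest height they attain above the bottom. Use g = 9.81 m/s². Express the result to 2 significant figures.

Setting KE at the bottom equal to PE gained: ½mv² = mgh
h = v²/(2g) = 22²/(2 × 9.81) = 24.67 m

h = 25 m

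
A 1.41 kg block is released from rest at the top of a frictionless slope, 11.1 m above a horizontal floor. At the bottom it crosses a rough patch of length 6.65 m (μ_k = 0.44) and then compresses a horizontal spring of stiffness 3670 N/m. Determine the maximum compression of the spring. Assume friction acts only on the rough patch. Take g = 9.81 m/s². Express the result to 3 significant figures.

x = 0.248 m

Initial energy: E₁ = mgh = (1.41)(9.81)(11.1) = 153.54 J
Friction removes W_f = μ_k mg d = (0.44)(1.41)(9.81)(6.65) = 40.47 J
Energy reaching the spring: E = 153.54 − 40.47 = 113.06 J
At max compression ½kx² = E ⇒ x = √(2E/k) = √(2 × 113.06/3670) = 0.2482 m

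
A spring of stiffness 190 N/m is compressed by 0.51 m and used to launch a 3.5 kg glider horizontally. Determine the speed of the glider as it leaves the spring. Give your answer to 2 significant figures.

v = 3.8 m/s

The glider leaves the spring when the spring is at natural length, so ½kx² = ½mv²
v = x√(k/m) = 0.51 × √(190/3.5) = 3.758 m/s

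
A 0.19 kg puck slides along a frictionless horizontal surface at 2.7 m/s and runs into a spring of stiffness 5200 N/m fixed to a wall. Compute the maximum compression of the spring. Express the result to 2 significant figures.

x = 0.016 m

Conservation of energy between contact and max compression: ½mv² = ½kx²
x = v√(m/k) = 2.7 × √(0.19/5200) = 0.01632 m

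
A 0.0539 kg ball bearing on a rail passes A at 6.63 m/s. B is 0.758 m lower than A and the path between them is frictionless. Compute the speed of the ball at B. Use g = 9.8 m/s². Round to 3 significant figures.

v = 7.67 m/s

Mechanical energy is conserved (no friction): ½mv₀² + mgh = ½mv²
v² = v₀² + 2gh = (6.63)² + 2(9.8)(0.758) = 58.814
v = √58.814 = 7.669 m/s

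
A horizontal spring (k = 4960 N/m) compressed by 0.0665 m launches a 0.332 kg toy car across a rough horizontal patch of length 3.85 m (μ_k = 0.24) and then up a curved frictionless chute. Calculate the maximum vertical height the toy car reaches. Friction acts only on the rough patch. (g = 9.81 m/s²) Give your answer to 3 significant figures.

h = 2.44 m

Spring energy: E₀ = ½kx² = ½(4960)(0.0665)² = 10.967 J
Friction: W_f = μ_k mg d = (0.24)(0.332)(9.81)(3.85) = 3.009 J
Energy at base of ramp: E = 10.967 − 3.009 = 7.9578 J
At max height all remaining energy is PE: mgh = E ⇒ h = E/(mg) = 7.9578/(0.332 × 9.81) = 2.443 m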